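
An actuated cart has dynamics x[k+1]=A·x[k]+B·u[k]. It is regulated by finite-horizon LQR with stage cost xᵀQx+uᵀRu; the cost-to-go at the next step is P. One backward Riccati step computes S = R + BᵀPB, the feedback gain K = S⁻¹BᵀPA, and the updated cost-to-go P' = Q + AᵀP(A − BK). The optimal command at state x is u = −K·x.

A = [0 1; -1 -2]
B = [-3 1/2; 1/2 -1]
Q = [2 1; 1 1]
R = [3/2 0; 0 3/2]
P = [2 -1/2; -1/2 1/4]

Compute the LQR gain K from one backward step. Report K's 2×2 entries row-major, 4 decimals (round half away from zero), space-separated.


-0.0592 -0.4030 0.0795 0.2130

BᵀP = [-6.2500 1.6250; 1.5000 -0.5000]
S = R + BᵀPB = [3/2 0; 0 3/2] + [19.5625 -4.7500; -4.7500 1.2500] = [21.0625 -4.7500; -4.7500 2.7500]
BᵀPA = [-1.6250 -9.5000; 0.5000 2.5000]
K = S⁻¹·BᵀPA = [-0.0592 -0.4030; 0.0795 0.2130]
A−BK = [-0.2174 -0.3155; -0.8909 -1.5855]
AᵀP(A−BK) = [0.1140 0.2386; 0.2386 0.6390]
P' = Q + AᵀP(A−BK) = [2.1140 1.2386; 1.2386 1.6390]
tr(P') = 3.7530


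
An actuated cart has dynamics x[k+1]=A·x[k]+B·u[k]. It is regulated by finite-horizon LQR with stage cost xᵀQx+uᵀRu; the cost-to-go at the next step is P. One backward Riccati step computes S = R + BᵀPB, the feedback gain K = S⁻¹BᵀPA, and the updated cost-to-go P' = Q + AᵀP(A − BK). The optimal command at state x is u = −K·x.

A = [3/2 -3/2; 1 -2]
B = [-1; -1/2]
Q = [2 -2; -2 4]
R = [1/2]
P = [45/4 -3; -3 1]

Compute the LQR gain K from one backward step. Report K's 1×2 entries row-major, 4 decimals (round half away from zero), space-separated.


-1.3472 1.0694

BᵀP = [-9.7500 2.5000]
S = R + BᵀPB = [1/2] + [8.5000] = [9.0000]
BᵀPA = [-12.1250 9.6250]
K = S⁻¹·BᵀPA = [-1.3472 1.0694]
A−BK = [0.1528 -0.4306; 0.3264 -1.4653]
AᵀP(A−BK) = [0.9774 -0.8455; -0.8455 1.0191]
P' = Q + AᵀP(A−BK) = [2.9774 -2.8455; -2.8455 5.0191]
tr(P') = 7.9965


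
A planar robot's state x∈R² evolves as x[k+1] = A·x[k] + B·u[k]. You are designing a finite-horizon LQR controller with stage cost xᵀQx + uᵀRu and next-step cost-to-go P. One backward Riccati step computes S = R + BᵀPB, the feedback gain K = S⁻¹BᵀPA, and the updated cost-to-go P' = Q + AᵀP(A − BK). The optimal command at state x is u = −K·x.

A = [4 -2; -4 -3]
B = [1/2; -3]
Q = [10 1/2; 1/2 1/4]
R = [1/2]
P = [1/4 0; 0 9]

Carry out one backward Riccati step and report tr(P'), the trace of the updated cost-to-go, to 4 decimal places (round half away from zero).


15.9703

BᵀP = [0.1250 -27.0000]
S = R + BᵀPB = [1/2] + [81.0625] = [81.5625]
BᵀPA = [108.5000 80.7500]
K = S⁻¹·BᵀPA = [1.3303 0.9900]
A−BK = [3.3349 -2.4950; -0.0092 -0.0299]
AᵀP(A−BK) = [3.6659 -1.4192; -1.4192 2.0544]
P' = Q + AᵀP(A−BK) = [13.6659 -0.9192; -0.9192 2.3044]
tr(P') = 15.9703


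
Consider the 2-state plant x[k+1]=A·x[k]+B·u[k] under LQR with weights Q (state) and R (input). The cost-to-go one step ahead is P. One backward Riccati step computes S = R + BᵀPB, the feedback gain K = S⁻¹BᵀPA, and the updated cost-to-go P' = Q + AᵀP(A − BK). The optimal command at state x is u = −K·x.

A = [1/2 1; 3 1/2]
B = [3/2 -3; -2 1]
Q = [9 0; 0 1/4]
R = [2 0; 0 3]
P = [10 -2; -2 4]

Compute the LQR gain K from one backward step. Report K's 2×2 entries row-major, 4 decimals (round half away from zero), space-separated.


-1.4652 -0.3318 -0.7856 -0.4547

BᵀP = [19.0000 -11.0000; -32.0000 10.0000]
S = R + BᵀPB = [2 0; 0 3] + [50.5000 -68.0000; -68.0000 106.0000] = [52.5000 -68.0000; -68.0000 109.0000]
BᵀPA = [-23.5000 13.5000; 14.0000 -27.0000]
K = S⁻¹·BᵀPA = [-1.4652 -0.3318; -0.7856 -0.4547]
A−BK = [0.3409 0.1336; 0.8553 0.2911]
AᵀP(A−BK) = [9.0669 3.0683; 3.0683 1.2023]
P' = Q + AᵀP(A−BK) = [18.0669 3.0683; 3.0683 1.4523]
tr(P') = 19.5192


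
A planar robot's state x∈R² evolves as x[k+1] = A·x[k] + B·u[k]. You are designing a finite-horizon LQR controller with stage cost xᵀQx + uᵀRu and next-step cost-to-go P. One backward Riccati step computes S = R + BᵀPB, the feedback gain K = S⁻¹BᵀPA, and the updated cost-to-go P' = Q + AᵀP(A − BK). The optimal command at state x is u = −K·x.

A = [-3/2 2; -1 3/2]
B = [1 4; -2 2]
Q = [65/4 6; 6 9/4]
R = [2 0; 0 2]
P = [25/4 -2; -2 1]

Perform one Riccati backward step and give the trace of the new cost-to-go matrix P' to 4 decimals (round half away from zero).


BᵀP = [10.2500 -4.0000; 21.0000 -6.0000]
S = R + BᵀPB = [2 0; 0 2] + [18.2500 33.0000; 33.0000 72.0000] = [20.2500 33.0000; 33.0000 74.0000]
BᵀPA = [-11.3750 14.5000; -25.5000 33.0000]
K = S⁻¹·BᵀPA = [-0.0006 -0.0391; -0.3443 0.4634]
A−BK = [-0.1221 0.1856; -0.3126 0.4951]
AᵀP(A−BK) = [0.2753 -0.3785; -0.3785 0.5253]
P' = Q + AᵀP(A−BK) = [16.5253 5.6215; 5.6215 2.7753]
tr(P') = 19.3007

19.3007


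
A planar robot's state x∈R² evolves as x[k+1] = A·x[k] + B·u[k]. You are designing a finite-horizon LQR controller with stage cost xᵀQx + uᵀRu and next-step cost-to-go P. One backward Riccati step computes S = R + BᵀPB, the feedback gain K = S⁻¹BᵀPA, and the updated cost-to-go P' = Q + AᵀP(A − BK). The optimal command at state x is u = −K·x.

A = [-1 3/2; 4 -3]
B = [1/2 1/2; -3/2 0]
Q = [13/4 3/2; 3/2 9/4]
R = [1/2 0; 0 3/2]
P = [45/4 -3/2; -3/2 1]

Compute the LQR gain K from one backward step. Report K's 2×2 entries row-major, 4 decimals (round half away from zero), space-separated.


-2.1340 2.0876 -0.0515 0.5722

BᵀP = [7.8750 -2.2500; 5.6250 -0.7500]
S = R + BᵀPB = [1/2 0; 0 3/2] + [7.3125 3.9375; 3.9375 2.8125] = [7.8125 3.9375; 3.9375 4.3125]
BᵀPA = [-16.8750 18.5625; -8.6250 10.6875]
K = S⁻¹·BᵀPA = [-2.1340 2.0876; -0.0515 0.5722]
A−BK = [0.0928 0.1701; 0.7990 0.1314]
AᵀP(A−BK) = [2.7938 -2.2113; -2.2113 2.9459]
P' = Q + AᵀP(A−BK) = [6.0438 -0.7113; -0.7113 5.1959]
tr(P') = 11.2397


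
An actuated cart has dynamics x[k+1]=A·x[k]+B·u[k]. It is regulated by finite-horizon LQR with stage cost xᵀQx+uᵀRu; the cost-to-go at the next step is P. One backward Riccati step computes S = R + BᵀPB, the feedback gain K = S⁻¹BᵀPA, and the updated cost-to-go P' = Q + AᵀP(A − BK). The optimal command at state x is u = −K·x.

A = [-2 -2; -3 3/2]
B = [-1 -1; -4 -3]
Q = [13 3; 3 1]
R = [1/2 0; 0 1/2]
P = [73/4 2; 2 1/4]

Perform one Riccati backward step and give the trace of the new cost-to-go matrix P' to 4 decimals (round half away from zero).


16.5138

BᵀP = [-26.2500 -3.0000; -24.2500 -2.7500]
S = R + BᵀPB = [1/2 0; 0 1/2] + [38.2500 35.2500; 35.2500 32.5000] = [38.7500 35.2500; 35.2500 33.0000]
BᵀPA = [61.5000 48.0000; 56.7500 44.3750]
K = S⁻¹·BᵀPA = [0.8031 0.5466; 0.8618 0.7608]
A−BK = [-0.3351 -0.6926; 2.7979 5.9689]
AᵀP(A−BK) = [0.9499 1.0820; 1.0820 1.5639]
P' = Q + AᵀP(A−BK) = [13.9499 4.0820; 4.0820 2.5639]
tr(P') = 16.5138


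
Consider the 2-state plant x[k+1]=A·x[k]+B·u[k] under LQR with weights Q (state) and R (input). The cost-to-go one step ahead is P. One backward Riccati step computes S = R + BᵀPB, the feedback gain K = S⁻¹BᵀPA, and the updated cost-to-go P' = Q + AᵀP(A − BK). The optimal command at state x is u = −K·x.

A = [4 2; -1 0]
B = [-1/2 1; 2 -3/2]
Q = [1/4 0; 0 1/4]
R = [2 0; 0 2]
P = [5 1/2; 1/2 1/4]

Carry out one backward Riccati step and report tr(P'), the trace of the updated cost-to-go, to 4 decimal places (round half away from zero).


BᵀP = [-1.5000 0.2500; 4.2500 0.1250]
S = R + BᵀPB = [2 0; 0 2] + [1.2500 -1.8750; -1.8750 4.0625] = [3.2500 -1.8750; -1.8750 6.0625]
BᵀPA = [-6.2500 -3.0000; 16.8750 8.5000]
K = S⁻¹·BᵀPA = [-0.3861 -0.1390; 2.6641 1.3591]
A−BK = [1.1429 0.5714; 3.7683 2.3166]
AᵀP(A−BK) = [28.8803 15.1969; 15.1969 8.0309]
P' = Q + AᵀP(A−BK) = [29.1303 15.1969; 15.1969 8.2809]
tr(P') = 37.4112

37.4112


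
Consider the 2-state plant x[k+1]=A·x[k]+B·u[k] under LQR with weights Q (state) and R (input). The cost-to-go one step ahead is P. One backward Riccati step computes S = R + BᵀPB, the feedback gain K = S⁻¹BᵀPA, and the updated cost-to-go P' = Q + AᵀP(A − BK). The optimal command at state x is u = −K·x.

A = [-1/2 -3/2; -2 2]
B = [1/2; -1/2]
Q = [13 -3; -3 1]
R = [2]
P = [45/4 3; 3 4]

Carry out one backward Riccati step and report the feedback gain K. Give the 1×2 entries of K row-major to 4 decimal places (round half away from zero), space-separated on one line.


BᵀP = [4.1250 -0.5000]
S = R + BᵀPB = [2] + [2.3125] = [4.3125]
BᵀPA = [-1.0625 -7.1875]
K = S⁻¹·BᵀPA = [-0.2464 -1.6667]
A−BK = [-0.3768 -0.6667; -2.1232 1.1667]
AᵀP(A−BK) = [24.5507 -3.3333; -3.3333 11.3333]
P' = Q + AᵀP(A−BK) = [37.5507 -6.3333; -6.3333 12.3333]
tr(P') = 49.8841

-0.2464 -1.6667


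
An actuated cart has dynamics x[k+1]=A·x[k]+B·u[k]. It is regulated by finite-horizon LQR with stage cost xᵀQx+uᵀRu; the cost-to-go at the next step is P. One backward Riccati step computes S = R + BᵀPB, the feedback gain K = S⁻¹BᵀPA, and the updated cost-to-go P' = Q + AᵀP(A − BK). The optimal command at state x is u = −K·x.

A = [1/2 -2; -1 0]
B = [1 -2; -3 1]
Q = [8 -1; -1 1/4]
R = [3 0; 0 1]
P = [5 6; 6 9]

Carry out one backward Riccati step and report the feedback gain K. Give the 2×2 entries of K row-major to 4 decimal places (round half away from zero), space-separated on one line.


BᵀP = [-13.0000 -21.0000; -4.0000 -3.0000]
S = R + BᵀPB = [3 0; 0 1] + [50.0000 5.0000; 5.0000 5.0000] = [53.0000 5.0000; 5.0000 6.0000]
BᵀPA = [14.5000 26.0000; 1.0000 8.0000]
K = S⁻¹·BᵀPA = [0.2799 0.3959; -0.0666 1.0034]
A−BK = [0.0870 -0.3891; -0.0939 0.1843]
AᵀP(A−BK) = [0.2585 0.2560; 0.2560 1.6792]
P' = Q + AᵀP(A−BK) = [8.2585 -0.7440; -0.7440 1.9292]
tr(P') = 10.1877

0.2799 0.3959 -0.0666 1.0034


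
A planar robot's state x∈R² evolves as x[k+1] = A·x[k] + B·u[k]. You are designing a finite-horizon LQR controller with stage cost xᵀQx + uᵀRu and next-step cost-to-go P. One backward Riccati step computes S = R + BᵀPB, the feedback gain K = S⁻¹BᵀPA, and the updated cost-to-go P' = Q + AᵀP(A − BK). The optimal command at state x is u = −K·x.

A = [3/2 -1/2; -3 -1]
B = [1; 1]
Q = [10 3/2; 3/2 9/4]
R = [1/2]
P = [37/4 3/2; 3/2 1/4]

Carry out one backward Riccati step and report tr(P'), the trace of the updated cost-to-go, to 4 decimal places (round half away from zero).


BᵀP = [10.7500 1.7500]
S = R + BᵀPB = [1/2] + [12.5000] = [13.0000]
BᵀPA = [10.8750 -7.1250]
K = S⁻¹·BᵀPA = [0.8365 -0.5481]
A−BK = [0.6635 0.0481; -3.8365 -0.4519]
AᵀP(A−BK) = [0.4651 -0.2272; -0.2272 0.1575]
P' = Q + AᵀP(A−BK) = [10.4651 1.2728; 1.2728 2.4075]
tr(P') = 12.8726

12.8726


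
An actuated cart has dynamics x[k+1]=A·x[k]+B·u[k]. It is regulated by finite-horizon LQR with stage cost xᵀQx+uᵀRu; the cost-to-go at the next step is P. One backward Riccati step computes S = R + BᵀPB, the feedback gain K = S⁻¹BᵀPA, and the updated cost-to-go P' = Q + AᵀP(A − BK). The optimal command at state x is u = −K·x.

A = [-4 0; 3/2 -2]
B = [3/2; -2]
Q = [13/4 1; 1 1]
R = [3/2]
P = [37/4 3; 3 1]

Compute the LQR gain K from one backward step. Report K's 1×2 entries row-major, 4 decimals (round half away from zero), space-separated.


BᵀP = [7.8750 2.5000]
S = R + BᵀPB = [3/2] + [6.8125] = [8.3125]
BᵀPA = [-27.7500 -5.0000]
K = S⁻¹·BᵀPA = [-3.3383 -0.6015]
A−BK = [1.0075 0.9023; -5.1767 -3.2030]
AᵀP(A−BK) = [21.6109 4.3083; 4.3083 0.9925]
P' = Q + AᵀP(A−BK) = [24.8609 5.3083; 5.3083 1.9925]
tr(P') = 26.8534

-3.3383 -0.6015


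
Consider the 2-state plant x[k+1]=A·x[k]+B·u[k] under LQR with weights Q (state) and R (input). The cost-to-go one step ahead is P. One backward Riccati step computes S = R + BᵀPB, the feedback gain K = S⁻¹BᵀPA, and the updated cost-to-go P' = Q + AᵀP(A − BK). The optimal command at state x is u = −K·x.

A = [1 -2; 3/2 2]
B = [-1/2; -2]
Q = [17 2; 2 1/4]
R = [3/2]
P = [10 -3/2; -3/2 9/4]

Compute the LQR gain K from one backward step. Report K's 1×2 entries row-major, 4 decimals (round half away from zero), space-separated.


-0.7625 -0.3500

BᵀP = [-2.0000 -3.7500]
S = R + BᵀPB = [3/2] + [8.5000] = [10.0000]
BᵀPA = [-7.6250 -3.5000]
K = S⁻¹·BᵀPA = [-0.7625 -0.3500]
A−BK = [0.6188 -2.1750; -0.0250 1.3000]
AᵀP(A−BK) = [4.7484 -14.4188; -14.4188 59.7750]
P' = Q + AᵀP(A−BK) = [21.7484 -12.4188; -12.4188 60.0250]
tr(P') = 81.7734


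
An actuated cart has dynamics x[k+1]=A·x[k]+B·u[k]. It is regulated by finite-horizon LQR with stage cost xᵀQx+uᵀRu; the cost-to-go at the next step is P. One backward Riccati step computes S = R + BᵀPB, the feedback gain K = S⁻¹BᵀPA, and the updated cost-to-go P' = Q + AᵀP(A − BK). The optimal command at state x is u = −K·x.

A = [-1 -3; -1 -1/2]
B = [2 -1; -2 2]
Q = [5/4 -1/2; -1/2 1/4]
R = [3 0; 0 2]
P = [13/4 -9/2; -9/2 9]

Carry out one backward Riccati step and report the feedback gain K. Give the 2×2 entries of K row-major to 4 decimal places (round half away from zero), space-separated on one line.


-0.0808 -0.4769 -0.2678 -0.1290

BᵀP = [15.5000 -27.0000; -12.2500 22.5000]
S = R + BᵀPB = [3 0; 0 2] + [85.0000 -69.5000; -69.5000 57.2500] = [88.0000 -69.5000; -69.5000 59.2500]
BᵀPA = [11.5000 -33.0000; -10.2500 25.5000]
K = S⁻¹·BᵀPA = [-0.0808 -0.4769; -0.2678 -0.1290]
A−BK = [-1.1062 -2.1752; -0.6261 -1.1958]
AᵀP(A−BK) = [1.4345 2.6619; 2.6619 5.5524]
P' = Q + AᵀP(A−BK) = [2.6845 2.1619; 2.1619 5.8024]
tr(P') = 8.4870


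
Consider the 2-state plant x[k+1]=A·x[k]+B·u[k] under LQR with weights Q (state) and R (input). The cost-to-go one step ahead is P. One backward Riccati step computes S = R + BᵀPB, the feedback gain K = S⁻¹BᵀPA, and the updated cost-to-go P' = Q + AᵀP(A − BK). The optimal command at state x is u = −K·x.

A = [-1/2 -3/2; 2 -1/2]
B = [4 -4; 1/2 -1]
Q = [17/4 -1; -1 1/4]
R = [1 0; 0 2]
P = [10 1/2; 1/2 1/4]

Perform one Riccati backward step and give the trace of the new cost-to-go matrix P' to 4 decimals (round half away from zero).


BᵀP = [40.2500 2.1250; -40.5000 -2.2500]
S = R + BᵀPB = [1 0; 0 2] + [162.0625 -163.1250; -163.1250 164.2500] = [163.0625 -163.1250; -163.1250 166.2500]
BᵀPA = [-15.8750 -61.4375; 15.7500 61.8750]
K = S⁻¹·BᵀPA = [-0.1402 -0.2416; -0.0428 0.1352]
A−BK = [-0.1105 0.0069; 2.0273 -0.2441]
AᵀP(A−BK) = [0.9489 -0.0885; -0.0885 0.1086]
P' = Q + AᵀP(A−BK) = [5.1989 -1.0885; -1.0885 0.3586]
tr(P') = 5.5574

5.5574


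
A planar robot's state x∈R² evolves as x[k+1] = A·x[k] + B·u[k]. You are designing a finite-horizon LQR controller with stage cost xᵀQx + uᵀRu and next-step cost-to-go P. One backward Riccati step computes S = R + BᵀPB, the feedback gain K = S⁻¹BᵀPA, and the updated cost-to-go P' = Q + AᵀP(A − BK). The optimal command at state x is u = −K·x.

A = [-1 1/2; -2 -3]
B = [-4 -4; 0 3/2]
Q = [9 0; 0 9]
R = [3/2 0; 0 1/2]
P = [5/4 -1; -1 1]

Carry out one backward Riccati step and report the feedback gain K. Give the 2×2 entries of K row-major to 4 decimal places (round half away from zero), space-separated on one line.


BᵀP = [-5.0000 4.0000; -6.5000 5.5000]
S = R + BᵀPB = [3/2 0; 0 1/2] + [20.0000 26.0000; 26.0000 34.2500] = [21.5000 26.0000; 26.0000 34.7500]
BᵀPA = [-3.0000 -14.5000; -4.5000 -19.7500]
K = S⁻¹·BᵀPA = [0.1793 0.1353; -0.2636 -0.6696]
A−BK = [-1.3374 -1.6371; -1.6046 -1.9956]
AᵀP(A−BK) = [0.6015 0.7678; 0.7678 1.0502]
P' = Q + AᵀP(A−BK) = [9.6015 0.7678; 0.7678 10.0502]
tr(P') = 19.6517

0.1793 0.1353 -0.2636 -0.6696


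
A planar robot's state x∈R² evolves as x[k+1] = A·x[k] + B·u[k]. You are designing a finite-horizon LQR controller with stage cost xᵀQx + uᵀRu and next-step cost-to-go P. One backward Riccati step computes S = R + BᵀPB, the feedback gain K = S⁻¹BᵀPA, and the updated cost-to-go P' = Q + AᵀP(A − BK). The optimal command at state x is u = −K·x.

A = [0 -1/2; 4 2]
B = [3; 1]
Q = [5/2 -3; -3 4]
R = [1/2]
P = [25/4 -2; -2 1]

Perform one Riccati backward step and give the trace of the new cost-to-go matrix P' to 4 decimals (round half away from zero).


BᵀP = [16.7500 -5.0000]
S = R + BᵀPB = [1/2] + [45.2500] = [45.7500]
BᵀPA = [-20.0000 -18.3750]
K = S⁻¹·BᵀPA = [-0.4372 -0.4016]
A−BK = [1.3115 0.7049; 4.4372 2.4016]
AᵀP(A−BK) = [7.2568 3.9672; 3.9672 2.1824]
P' = Q + AᵀP(A−BK) = [9.7568 0.9672; 0.9672 6.1824]
tr(P') = 15.9392

15.9392


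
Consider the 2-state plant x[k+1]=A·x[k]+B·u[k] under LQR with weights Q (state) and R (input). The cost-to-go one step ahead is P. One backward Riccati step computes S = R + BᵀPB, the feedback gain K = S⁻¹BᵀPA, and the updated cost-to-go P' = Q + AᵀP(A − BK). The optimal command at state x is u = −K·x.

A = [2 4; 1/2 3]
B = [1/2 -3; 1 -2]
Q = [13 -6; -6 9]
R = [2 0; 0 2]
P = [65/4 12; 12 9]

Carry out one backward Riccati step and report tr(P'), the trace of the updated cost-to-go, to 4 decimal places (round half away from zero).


26.1300

BᵀP = [20.1250 15.0000; -72.7500 -54.0000]
S = R + BᵀPB = [2 0; 0 2] + [25.0625 -90.3750; -90.3750 326.2500] = [27.0625 -90.3750; -90.3750 328.2500]
BᵀPA = [47.7500 125.5000; -172.5000 -453.0000]
K = S⁻¹·BᵀPA = [0.1177 0.3570; -0.4931 -1.2817]
A−BK = [0.4618 -0.0238; -0.6039 0.0795]
AᵀP(A−BK) = [0.5686 1.3505; 1.3505 3.5614]
P' = Q + AᵀP(A−BK) = [13.5686 -4.6495; -4.6495 12.5614]
tr(P') = 26.1300


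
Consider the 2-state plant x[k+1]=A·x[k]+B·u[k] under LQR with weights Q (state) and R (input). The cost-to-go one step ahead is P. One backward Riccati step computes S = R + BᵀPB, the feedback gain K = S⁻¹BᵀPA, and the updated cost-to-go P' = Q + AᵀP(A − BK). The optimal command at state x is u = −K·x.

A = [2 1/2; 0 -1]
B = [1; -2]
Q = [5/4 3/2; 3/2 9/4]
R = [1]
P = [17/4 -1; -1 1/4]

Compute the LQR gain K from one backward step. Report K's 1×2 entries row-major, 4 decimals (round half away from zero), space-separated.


BᵀP = [6.2500 -1.5000]
S = R + BᵀPB = [1] + [9.2500] = [10.2500]
BᵀPA = [12.5000 4.6250]
K = S⁻¹·BᵀPA = [1.2195 0.4512]
A−BK = [0.7805 0.0488; 2.4390 -0.0976]
AᵀP(A−BK) = [1.7561 0.6098; 0.6098 0.2256]
P' = Q + AᵀP(A−BK) = [3.0061 2.1098; 2.1098 2.4756]
tr(P') = 5.4817

1.2195 0.4512


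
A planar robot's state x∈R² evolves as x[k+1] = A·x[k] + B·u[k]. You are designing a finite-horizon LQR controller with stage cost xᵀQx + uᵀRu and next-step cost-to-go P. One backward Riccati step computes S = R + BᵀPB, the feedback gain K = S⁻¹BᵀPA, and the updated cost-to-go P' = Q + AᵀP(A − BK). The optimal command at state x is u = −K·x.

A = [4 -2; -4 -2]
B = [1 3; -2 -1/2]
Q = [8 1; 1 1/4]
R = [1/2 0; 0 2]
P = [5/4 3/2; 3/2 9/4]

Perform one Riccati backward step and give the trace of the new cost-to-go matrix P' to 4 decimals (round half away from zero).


BᵀP = [-1.7500 -3.0000; 3.0000 3.3750]
S = R + BᵀPB = [1/2 0; 0 2] + [4.2500 -3.7500; -3.7500 7.3125] = [4.7500 -3.7500; -3.7500 9.3125]
BᵀPA = [5.0000 9.5000; -1.5000 -12.7500]
K = S⁻¹·BᵀPA = [1.3568 1.3475; 0.3853 -0.8265]
A−BK = [1.4873 -0.8679; -1.0937 0.2817]
AᵀP(A−BK) = [1.7939 0.0228; 0.0228 2.6608]
P' = Q + AᵀP(A−BK) = [9.7939 1.0228; 1.0228 2.9108]
tr(P') = 12.7047

12.7047


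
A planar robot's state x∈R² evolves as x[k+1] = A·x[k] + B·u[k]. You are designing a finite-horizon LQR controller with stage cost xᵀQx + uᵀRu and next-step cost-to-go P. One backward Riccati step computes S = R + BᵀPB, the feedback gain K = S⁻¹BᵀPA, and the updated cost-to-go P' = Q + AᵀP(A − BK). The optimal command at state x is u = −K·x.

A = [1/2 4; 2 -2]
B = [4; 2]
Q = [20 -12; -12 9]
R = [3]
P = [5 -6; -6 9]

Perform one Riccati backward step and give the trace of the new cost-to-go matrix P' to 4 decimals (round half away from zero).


BᵀP = [8.0000 -6.0000]
S = R + BᵀPB = [3] + [20.0000] = [23.0000]
BᵀPA = [-8.0000 44.0000]
K = S⁻¹·BᵀPA = [-0.3478 1.9130]
A−BK = [1.8913 -3.6522; 2.6957 -5.8261]
AᵀP(A−BK) = [22.4674 -52.6957; -52.6957 127.8261]
P' = Q + AᵀP(A−BK) = [42.4674 -64.6957; -64.6957 136.8261]
tr(P') = 179.2935

179.2935


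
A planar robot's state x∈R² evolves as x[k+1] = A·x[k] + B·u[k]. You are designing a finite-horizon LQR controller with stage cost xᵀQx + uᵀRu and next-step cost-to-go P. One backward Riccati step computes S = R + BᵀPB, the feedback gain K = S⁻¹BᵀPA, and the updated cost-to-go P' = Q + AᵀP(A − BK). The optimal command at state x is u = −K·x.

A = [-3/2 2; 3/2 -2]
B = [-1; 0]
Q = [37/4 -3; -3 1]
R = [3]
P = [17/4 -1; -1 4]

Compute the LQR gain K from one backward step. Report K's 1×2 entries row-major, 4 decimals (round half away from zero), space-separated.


1.0862 -1.4483

BᵀP = [-4.2500 1.0000]
S = R + BᵀPB = [3] + [4.2500] = [7.2500]
BᵀPA = [7.8750 -10.5000]
K = S⁻¹·BᵀPA = [1.0862 -1.4483]
A−BK = [-0.4138 0.5517; 1.5000 -2.0000]
AᵀP(A−BK) = [14.5086 -19.3448; -19.3448 25.7931]
P' = Q + AᵀP(A−BK) = [23.7586 -22.3448; -22.3448 26.7931]
tr(P') = 50.5517


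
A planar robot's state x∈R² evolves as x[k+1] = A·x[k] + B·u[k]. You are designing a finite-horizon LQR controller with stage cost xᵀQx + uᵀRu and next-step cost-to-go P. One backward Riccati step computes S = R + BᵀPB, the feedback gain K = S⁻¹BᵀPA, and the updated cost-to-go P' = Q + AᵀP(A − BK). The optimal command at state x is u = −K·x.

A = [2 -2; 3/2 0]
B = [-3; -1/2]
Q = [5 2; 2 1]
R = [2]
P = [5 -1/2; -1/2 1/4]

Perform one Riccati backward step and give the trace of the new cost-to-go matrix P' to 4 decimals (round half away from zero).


BᵀP = [-14.7500 1.3750]
S = R + BᵀPB = [2] + [43.5625] = [45.5625]
BᵀPA = [-27.4375 29.5000]
K = S⁻¹·BᵀPA = [-0.6022 0.6475]
A−BK = [0.1934 -0.0576; 1.1989 0.3237]
AᵀP(A−BK) = [1.0398 -0.7353; -0.7353 0.8999]
P' = Q + AᵀP(A−BK) = [6.0398 1.2647; 1.2647 1.8999]
tr(P') = 7.9396

7.9396


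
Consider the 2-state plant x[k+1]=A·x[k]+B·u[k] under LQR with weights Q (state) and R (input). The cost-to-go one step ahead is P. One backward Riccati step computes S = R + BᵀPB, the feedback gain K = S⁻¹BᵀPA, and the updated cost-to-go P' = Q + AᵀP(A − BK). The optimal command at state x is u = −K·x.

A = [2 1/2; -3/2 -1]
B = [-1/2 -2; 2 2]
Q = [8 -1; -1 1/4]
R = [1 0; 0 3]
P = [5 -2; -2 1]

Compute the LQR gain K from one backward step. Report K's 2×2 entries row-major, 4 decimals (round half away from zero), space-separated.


-0.6207 -0.2727 -0.5862 -0.1818

BᵀP = [-6.5000 3.0000; -14.0000 6.0000]
S = R + BᵀPB = [1 0; 0 3] + [9.2500 19.0000; 19.0000 40.0000] = [10.2500 19.0000; 19.0000 43.0000]
BᵀPA = [-17.5000 -6.2500; -37.0000 -13.0000]
K = S⁻¹·BᵀPA = [-0.6207 -0.2727; -0.5862 -0.1818]
A−BK = [0.5172 0.0000; 0.9138 -0.0909]
AᵀP(A−BK) = [1.6983 0.5000; 0.5000 0.1818]
P' = Q + AᵀP(A−BK) = [9.6983 -0.5000; -0.5000 0.4318]
tr(P') = 10.1301


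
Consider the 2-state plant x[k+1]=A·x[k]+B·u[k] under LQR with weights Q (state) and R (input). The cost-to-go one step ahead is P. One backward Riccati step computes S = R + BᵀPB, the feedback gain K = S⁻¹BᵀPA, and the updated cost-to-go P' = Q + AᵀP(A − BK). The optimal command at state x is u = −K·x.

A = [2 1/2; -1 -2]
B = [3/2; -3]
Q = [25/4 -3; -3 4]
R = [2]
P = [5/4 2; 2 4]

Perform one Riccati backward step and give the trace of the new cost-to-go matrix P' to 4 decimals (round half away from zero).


BᵀP = [-4.1250 -9.0000]
S = R + BᵀPB = [2] + [20.8125] = [22.8125]
BᵀPA = [0.7500 15.9375]
K = S⁻¹·BᵀPA = [0.0329 0.6986]
A−BK = [1.9507 -0.5479; -0.9014 0.0959]
AᵀP(A−BK) = [0.9753 -0.2740; -0.2740 1.1781]
P' = Q + AᵀP(A−BK) = [7.2253 -3.2740; -3.2740 5.1781]
tr(P') = 12.4034

12.4034


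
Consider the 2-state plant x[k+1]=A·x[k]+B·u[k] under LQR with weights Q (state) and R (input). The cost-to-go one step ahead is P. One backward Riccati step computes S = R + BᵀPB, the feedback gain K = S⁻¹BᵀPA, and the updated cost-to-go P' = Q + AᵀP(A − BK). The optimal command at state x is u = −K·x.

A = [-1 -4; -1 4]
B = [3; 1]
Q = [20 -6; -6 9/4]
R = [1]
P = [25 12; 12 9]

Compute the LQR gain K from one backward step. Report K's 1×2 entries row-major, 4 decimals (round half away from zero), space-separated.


-0.4300 -0.5472

BᵀP = [87.0000 45.0000]
S = R + BᵀPB = [1] + [306.0000] = [307.0000]
BᵀPA = [-132.0000 -168.0000]
K = S⁻¹·BᵀPA = [-0.4300 -0.5472]
A−BK = [0.2899 -2.3583; -0.5700 4.5472]
AᵀP(A−BK) = [1.2443 -8.2345; -8.2345 68.0651]
P' = Q + AᵀP(A−BK) = [21.2443 -14.2345; -14.2345 70.3151]
tr(P') = 91.5594


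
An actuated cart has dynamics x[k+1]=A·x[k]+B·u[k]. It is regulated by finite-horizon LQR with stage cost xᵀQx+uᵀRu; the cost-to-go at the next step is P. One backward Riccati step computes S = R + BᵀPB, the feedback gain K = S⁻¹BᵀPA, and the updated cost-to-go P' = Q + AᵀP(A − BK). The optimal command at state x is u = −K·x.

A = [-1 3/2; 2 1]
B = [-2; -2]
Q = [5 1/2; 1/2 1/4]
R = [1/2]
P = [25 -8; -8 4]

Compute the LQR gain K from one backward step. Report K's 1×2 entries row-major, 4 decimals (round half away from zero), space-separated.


BᵀP = [-34.0000 8.0000]
S = R + BᵀPB = [1/2] + [52.0000] = [52.5000]
BᵀPA = [50.0000 -43.0000]
K = S⁻¹·BᵀPA = [0.9524 -0.8190]
A−BK = [0.9048 -0.1381; 3.9048 -0.6381]
AᵀP(A−BK) = [25.3810 -4.5476; -4.5476 1.0310]
P' = Q + AᵀP(A−BK) = [30.3810 -4.0476; -4.0476 1.2810]
tr(P') = 31.6619

0.9524 -0.8190


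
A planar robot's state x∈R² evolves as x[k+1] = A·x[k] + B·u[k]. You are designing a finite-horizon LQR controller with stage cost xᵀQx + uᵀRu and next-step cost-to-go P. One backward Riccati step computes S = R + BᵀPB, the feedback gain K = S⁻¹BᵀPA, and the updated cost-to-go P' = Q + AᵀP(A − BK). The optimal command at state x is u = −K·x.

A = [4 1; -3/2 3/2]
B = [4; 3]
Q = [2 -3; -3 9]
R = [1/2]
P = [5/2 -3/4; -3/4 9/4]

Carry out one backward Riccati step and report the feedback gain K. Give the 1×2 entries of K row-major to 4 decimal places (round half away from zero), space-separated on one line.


BᵀP = [7.7500 3.7500]
S = R + BᵀPB = [1/2] + [42.2500] = [42.7500]
BᵀPA = [25.3750 13.3750]
K = S⁻¹·BᵀPA = [0.5936 0.3129]
A−BK = [1.6257 -0.2515; -3.2807 0.5614]
AᵀP(A−BK) = [39.0007 -6.3765; -6.3765 1.1279]
P' = Q + AᵀP(A−BK) = [41.0007 -9.3765; -9.3765 10.1279]
tr(P') = 51.1287

0.5936 0.3129


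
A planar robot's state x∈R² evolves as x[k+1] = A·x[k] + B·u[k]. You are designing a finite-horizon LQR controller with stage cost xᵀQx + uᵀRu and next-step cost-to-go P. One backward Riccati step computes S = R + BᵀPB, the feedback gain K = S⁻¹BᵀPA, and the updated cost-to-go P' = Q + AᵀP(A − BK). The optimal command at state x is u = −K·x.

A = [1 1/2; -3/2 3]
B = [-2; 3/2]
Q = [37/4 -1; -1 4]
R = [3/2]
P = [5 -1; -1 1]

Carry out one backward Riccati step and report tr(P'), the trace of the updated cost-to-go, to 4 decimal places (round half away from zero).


20.5609

BᵀP = [-11.5000 3.5000]
S = R + BᵀPB = [3/2] + [28.2500] = [29.7500]
BᵀPA = [-16.7500 4.7500]
K = S⁻¹·BᵀPA = [-0.5630 0.1597]
A−BK = [-0.1261 0.8193; -0.6555 2.7605]
AᵀP(A−BK) = [0.8193 -1.5756; -1.5756 6.4916]
P' = Q + AᵀP(A−BK) = [10.0693 -2.5756; -2.5756 10.4916]
tr(P') = 20.5609


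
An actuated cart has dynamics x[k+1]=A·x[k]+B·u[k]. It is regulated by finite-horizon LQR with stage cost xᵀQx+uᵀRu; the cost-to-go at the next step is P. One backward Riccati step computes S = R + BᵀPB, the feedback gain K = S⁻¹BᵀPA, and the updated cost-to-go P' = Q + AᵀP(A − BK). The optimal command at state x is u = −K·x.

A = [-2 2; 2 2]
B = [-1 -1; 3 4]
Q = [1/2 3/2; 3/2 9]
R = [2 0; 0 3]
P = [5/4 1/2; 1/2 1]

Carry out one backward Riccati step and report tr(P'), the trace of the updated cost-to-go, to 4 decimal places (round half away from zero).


20.7217

BᵀP = [0.2500 2.5000; 0.7500 3.5000]
S = R + BᵀPB = [2 0; 0 3] + [7.2500 9.7500; 9.7500 13.2500] = [9.2500 9.7500; 9.7500 16.2500]
BᵀPA = [4.5000 5.5000; 5.5000 8.5000]
K = S⁻¹·BᵀPA = [0.3529 0.1176; 0.1267 0.4525]
A−BK = [-1.5204 2.5701; 0.4344 -0.1629]
AᵀP(A−BK) = [2.7149 -4.0181; -4.0181 8.5068]
P' = Q + AᵀP(A−BK) = [3.2149 -2.5181; -2.5181 17.5068]
tr(P') = 20.7217


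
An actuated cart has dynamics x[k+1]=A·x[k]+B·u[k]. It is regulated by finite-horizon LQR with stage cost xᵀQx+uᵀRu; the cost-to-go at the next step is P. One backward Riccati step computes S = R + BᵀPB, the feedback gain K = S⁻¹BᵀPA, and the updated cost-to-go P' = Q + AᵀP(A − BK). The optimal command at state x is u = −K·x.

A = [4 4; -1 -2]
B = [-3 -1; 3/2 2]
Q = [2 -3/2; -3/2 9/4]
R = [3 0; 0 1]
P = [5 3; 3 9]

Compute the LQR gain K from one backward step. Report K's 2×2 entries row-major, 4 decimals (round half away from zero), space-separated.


-1.3771 -1.1934 0.5284 -0.0910

BᵀP = [-10.5000 4.5000; 1.0000 15.0000]
S = R + BᵀPB = [3 0; 0 1] + [38.2500 19.5000; 19.5000 29.0000] = [41.2500 19.5000; 19.5000 30.0000]
BᵀPA = [-46.5000 -51.0000; -11.0000 -26.0000]
K = S⁻¹·BᵀPA = [-1.3771 -1.1934; 0.5284 -0.0910]
A−BK = [0.3972 0.3290; 0.0087 -0.0280]
AᵀP(A−BK) = [6.7787 5.5083; 5.5083 4.7734]
P' = Q + AᵀP(A−BK) = [8.7787 4.0083; 4.0083 7.0234]
tr(P') = 15.8021


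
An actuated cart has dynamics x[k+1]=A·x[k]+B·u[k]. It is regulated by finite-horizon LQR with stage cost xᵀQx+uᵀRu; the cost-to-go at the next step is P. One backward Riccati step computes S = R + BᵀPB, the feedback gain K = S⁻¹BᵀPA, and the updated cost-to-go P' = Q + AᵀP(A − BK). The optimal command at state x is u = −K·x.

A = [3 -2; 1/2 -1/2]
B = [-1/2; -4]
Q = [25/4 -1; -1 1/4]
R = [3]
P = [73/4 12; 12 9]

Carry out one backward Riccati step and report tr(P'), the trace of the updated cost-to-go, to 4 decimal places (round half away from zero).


BᵀP = [-57.1250 -42.0000]
S = R + BᵀPB = [3] + [196.5625] = [199.5625]
BᵀPA = [-192.3750 135.2500]
K = S⁻¹·BᵀPA = [-0.9640 0.6777]
A−BK = [2.5180 -1.6611; -3.3559 2.2109]
AᵀP(A−BK) = [17.0536 -11.3712; -11.3712 7.5867]
P' = Q + AᵀP(A−BK) = [23.3036 -12.3712; -12.3712 7.8367]
tr(P') = 31.1403

31.1403


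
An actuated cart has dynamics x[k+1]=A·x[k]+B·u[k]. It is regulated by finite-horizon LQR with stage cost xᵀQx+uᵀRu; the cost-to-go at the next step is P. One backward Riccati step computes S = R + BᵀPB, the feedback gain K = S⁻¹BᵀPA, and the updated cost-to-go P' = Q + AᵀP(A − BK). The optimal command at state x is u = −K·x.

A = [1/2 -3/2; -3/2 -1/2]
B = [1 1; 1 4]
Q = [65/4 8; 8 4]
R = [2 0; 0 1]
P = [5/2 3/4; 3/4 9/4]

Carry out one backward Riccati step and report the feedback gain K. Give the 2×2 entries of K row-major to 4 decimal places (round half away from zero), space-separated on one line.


BᵀP = [3.2500 3.0000; 5.5000 9.7500]
S = R + BᵀPB = [2 0; 0 1] + [6.2500 15.2500; 15.2500 44.5000] = [8.2500 15.2500; 15.2500 45.5000]
BᵀPA = [-2.8750 -6.3750; -11.8750 -13.1250]
K = S⁻¹·BᵀPA = [0.3521 -0.6295; -0.3790 -0.0775]
A−BK = [0.5269 -0.7930; -0.3361 0.4394]
AᵀP(A−BK) = [1.0742 -1.4173; -1.4173 2.2825]
P' = Q + AᵀP(A−BK) = [17.3242 6.5827; 6.5827 6.2825]
tr(P') = 23.6067

0.3521 -0.6295 -0.3790 -0.0775


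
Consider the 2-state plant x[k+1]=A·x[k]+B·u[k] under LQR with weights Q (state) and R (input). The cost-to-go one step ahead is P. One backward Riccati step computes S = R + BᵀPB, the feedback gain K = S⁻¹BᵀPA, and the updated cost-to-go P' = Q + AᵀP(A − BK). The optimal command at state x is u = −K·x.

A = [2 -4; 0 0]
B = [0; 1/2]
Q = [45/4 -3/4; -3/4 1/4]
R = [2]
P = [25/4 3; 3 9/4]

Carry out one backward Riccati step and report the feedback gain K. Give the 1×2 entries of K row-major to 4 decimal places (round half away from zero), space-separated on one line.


1.1707 -2.3415

BᵀP = [1.5000 1.1250]
S = R + BᵀPB = [2] + [0.5625] = [2.5625]
BᵀPA = [3.0000 -6.0000]
K = S⁻¹·BᵀPA = [1.1707 -2.3415]
A−BK = [2.0000 -4.0000; -0.5854 1.1707]
AᵀP(A−BK) = [21.4878 -42.9756; -42.9756 85.9512]
P' = Q + AᵀP(A−BK) = [32.7378 -43.7256; -43.7256 86.2012]
tr(P') = 118.9390


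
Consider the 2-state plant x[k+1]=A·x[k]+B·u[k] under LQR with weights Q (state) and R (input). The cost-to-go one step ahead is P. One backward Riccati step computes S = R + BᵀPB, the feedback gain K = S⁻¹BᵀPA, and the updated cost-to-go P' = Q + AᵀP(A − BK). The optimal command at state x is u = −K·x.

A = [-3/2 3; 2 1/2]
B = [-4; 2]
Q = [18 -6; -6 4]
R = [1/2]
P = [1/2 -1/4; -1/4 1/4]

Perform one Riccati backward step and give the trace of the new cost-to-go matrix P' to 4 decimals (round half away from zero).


22.6875

BᵀP = [-2.5000 1.5000]
S = R + BᵀPB = [1/2] + [13.0000] = [13.5000]
BᵀPA = [6.7500 -6.7500]
K = S⁻¹·BᵀPA = [0.5000 -0.5000]
A−BK = [0.5000 1.0000; 1.0000 1.5000]
AᵀP(A−BK) = [0.2500 0.0625; 0.0625 0.4375]
P' = Q + AᵀP(A−BK) = [18.2500 -5.9375; -5.9375 4.4375]
tr(P') = 22.6875


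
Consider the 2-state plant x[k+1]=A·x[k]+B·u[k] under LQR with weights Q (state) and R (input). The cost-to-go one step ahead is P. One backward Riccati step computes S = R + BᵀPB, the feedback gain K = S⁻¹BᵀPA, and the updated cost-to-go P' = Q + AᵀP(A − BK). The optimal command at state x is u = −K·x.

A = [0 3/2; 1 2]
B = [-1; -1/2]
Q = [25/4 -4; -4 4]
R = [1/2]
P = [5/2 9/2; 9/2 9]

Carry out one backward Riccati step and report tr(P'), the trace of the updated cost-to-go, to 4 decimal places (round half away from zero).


BᵀP = [-4.7500 -9.0000]
S = R + BᵀPB = [1/2] + [9.2500] = [9.7500]
BᵀPA = [-9.0000 -25.1250]
K = S⁻¹·BᵀPA = [-0.9231 -2.5769]
A−BK = [-0.9231 -1.0769; 0.5385 0.7115]
AᵀP(A−BK) = [0.6923 1.5577; 1.5577 3.8798]
P' = Q + AᵀP(A−BK) = [6.9423 -2.4423; -2.4423 7.8798]
tr(P') = 14.8221

14.8221


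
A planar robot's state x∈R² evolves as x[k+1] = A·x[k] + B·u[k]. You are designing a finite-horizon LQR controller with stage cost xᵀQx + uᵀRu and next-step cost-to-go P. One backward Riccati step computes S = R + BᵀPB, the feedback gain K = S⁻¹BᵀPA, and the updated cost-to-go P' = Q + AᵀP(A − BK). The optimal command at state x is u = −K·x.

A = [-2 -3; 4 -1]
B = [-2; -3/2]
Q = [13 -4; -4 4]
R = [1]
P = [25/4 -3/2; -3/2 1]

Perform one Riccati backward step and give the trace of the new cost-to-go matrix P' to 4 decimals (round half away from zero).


49.3247

BᵀP = [-10.2500 1.5000]
S = R + BᵀPB = [1] + [18.2500] = [19.2500]
BᵀPA = [26.5000 29.2500]
K = S⁻¹·BᵀPA = [1.3766 1.5195]
A−BK = [0.7532 0.0390; 6.0649 1.2792]
AᵀP(A−BK) = [28.5195 8.2338; 8.2338 3.8052]
P' = Q + AᵀP(A−BK) = [41.5195 4.2338; 4.2338 7.8052]
tr(P') = 49.3247


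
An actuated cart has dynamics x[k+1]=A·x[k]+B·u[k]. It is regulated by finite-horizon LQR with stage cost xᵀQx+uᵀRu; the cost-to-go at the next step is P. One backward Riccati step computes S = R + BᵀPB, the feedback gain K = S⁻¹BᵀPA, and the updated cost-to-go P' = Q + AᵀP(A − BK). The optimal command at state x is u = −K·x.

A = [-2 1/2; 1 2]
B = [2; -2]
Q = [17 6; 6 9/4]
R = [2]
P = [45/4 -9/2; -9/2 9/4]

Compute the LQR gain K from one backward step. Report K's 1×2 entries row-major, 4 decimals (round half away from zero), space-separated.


-0.8315 -0.1223

BᵀP = [31.5000 -13.5000]
S = R + BᵀPB = [2] + [90.0000] = [92.0000]
BᵀPA = [-76.5000 -11.2500]
K = S⁻¹·BᵀPA = [-0.8315 -0.1223]
A−BK = [-0.3370 0.7446; -0.6630 1.7554]
AᵀP(A−BK) = [1.6386 -0.3546; -0.3546 1.4368]
P' = Q + AᵀP(A−BK) = [18.6386 5.6454; 5.6454 3.6868]
tr(P') = 22.3254


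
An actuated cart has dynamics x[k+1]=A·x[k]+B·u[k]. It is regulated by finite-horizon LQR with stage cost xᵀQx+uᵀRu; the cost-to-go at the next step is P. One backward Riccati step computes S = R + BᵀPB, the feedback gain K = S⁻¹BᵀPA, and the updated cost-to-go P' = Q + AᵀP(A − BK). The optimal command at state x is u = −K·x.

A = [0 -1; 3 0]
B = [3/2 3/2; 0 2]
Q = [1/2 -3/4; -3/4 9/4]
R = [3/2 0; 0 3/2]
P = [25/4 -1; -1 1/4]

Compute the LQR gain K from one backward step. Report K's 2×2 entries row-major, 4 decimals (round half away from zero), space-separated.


BᵀP = [9.3750 -1.5000; 7.3750 -1.0000]
S = R + BᵀPB = [3/2 0; 0 3/2] + [14.0625 11.0625; 11.0625 9.0625] = [15.5625 11.0625; 11.0625 10.5625]
BᵀPA = [-4.5000 -9.3750; -3.0000 -7.3750]
K = S⁻¹·BᵀPA = [-0.3415 -0.4152; 0.0737 -0.2634]
A−BK = [0.4018 0.0179; 2.8527 0.5268]
AᵀP(A−BK) = [0.9342 0.3415; 0.3415 0.4152]
P' = Q + AᵀP(A−BK) = [1.4342 -0.4085; -0.4085 2.6652]
tr(P') = 4.0993

-0.3415 -0.4152 0.0737 -0.2634


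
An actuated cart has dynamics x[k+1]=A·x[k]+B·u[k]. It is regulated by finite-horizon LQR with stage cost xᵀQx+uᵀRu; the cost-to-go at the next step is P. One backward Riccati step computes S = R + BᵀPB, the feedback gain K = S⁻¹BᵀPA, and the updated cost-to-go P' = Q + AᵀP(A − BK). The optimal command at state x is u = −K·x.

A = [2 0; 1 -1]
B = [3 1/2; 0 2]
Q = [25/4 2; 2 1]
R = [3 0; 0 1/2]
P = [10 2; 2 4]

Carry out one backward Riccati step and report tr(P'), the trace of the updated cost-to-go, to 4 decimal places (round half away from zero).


BᵀP = [30.0000 6.0000; 9.0000 9.0000]
S = R + BᵀPB = [3 0; 0 1/2] + [90.0000 27.0000; 27.0000 22.5000] = [93.0000 27.0000; 27.0000 23.0000]
BᵀPA = [66.0000 -6.0000; 27.0000 -9.0000]
K = S⁻¹·BᵀPA = [0.5596 0.0745; 0.5170 -0.4787]
A−BK = [0.0628 0.0160; -0.0340 -0.0426]
AᵀP(A−BK) = [1.1085 0.0106; 0.0106 0.1383]
P' = Q + AᵀP(A−BK) = [7.3585 2.0106; 2.0106 1.1383]
tr(P') = 8.4968

8.4968


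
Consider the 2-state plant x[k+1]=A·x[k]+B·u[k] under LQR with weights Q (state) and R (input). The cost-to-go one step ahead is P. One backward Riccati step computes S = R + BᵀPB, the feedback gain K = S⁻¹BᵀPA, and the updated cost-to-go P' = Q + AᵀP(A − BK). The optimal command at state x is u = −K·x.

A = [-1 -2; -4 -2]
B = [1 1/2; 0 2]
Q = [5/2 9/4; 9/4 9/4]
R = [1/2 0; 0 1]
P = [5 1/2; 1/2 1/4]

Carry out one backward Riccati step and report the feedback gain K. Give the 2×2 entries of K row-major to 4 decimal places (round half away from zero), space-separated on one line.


BᵀP = [5.0000 0.5000; 3.5000 0.7500]
S = R + BᵀPB = [1/2 0; 0 1] + [5.0000 3.5000; 3.5000 3.2500] = [5.5000 3.5000; 3.5000 4.2500]
BᵀPA = [-7.0000 -11.0000; -6.5000 -8.5000]
K = S⁻¹·BᵀPA = [-0.6292 -1.5281; -1.0112 -0.7416]
A−BK = [0.1348 -0.1011; -1.9775 -0.5169]
AᵀP(A−BK) = [2.0225 1.4831; 1.4831 1.8876]
P' = Q + AᵀP(A−BK) = [4.5225 3.7331; 3.7331 4.1376]
tr(P') = 8.6601

-0.6292 -1.5281 -1.0112 -0.7416


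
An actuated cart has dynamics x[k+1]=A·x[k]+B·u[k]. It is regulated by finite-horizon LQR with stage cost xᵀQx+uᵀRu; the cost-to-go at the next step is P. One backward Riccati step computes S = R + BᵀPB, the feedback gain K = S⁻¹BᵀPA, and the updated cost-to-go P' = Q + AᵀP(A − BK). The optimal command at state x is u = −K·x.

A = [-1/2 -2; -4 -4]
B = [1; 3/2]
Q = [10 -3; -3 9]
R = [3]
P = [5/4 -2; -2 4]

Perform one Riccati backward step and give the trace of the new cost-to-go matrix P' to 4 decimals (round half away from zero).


BᵀP = [-1.7500 4.0000]
S = R + BᵀPB = [3] + [4.2500] = [7.2500]
BᵀPA = [-15.1250 -12.5000]
K = S⁻¹·BᵀPA = [-2.0862 -1.7241]
A−BK = [1.5862 -0.2759; -0.8707 -1.4138]
AᵀP(A−BK) = [24.7586 19.1724; 19.1724 15.4483]
P' = Q + AᵀP(A−BK) = [34.7586 16.1724; 16.1724 24.4483]
tr(P') = 59.2069

59.2069


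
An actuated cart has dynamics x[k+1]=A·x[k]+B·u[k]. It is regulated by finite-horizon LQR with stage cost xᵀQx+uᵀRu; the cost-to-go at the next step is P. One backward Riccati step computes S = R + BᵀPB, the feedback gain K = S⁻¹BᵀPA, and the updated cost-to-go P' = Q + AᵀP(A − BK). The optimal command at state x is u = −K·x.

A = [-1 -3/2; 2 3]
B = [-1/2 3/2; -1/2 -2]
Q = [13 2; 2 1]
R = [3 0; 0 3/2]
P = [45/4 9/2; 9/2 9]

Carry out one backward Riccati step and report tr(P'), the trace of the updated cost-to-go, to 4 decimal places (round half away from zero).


19.7467

BᵀP = [-7.8750 -6.7500; 7.8750 -11.2500]
S = R + BᵀPB = [3 0; 0 3/2] + [7.3125 1.6875; 1.6875 34.3125] = [10.3125 1.6875; 1.6875 35.8125]
BᵀPA = [-5.6250 -8.4375; -30.3750 -45.5625]
K = S⁻¹·BᵀPA = [-0.4098 -0.6147; -0.8289 -1.2433]
A−BK = [0.0384 0.0576; 0.1374 0.2061]
AᵀP(A−BK) = [1.7682 2.6523; 2.6523 3.9785]
P' = Q + AᵀP(A−BK) = [14.7682 4.6523; 4.6523 4.9785]
tr(P') = 19.7467
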